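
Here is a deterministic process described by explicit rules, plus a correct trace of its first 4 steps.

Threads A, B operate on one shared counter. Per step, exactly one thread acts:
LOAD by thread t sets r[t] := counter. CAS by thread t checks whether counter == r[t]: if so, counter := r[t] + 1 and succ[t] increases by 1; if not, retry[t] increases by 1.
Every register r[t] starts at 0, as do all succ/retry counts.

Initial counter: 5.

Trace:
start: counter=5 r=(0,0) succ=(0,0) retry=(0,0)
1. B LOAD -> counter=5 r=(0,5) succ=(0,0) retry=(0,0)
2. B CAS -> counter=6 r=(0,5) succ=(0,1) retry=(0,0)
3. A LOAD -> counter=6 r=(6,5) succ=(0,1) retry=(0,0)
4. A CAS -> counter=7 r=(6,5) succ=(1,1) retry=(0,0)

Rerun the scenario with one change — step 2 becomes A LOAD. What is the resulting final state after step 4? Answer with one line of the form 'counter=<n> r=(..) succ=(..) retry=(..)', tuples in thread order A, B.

counter=6 r=(5,5) succ=(1,0) retry=(0,0)

(re-executing from step 2 with the substitution; state before step 2: counter=5 r=(0,5) succ=(0,0) retry=(0,0))
2. A LOAD -> counter=5 r=(5,5) succ=(0,0) retry=(0,0)
3. A LOAD -> counter=5 r=(5,5) succ=(0,0) retry=(0,0)
4. A CAS -> counter=6 r=(5,5) succ=(1,0) retry=(0,0)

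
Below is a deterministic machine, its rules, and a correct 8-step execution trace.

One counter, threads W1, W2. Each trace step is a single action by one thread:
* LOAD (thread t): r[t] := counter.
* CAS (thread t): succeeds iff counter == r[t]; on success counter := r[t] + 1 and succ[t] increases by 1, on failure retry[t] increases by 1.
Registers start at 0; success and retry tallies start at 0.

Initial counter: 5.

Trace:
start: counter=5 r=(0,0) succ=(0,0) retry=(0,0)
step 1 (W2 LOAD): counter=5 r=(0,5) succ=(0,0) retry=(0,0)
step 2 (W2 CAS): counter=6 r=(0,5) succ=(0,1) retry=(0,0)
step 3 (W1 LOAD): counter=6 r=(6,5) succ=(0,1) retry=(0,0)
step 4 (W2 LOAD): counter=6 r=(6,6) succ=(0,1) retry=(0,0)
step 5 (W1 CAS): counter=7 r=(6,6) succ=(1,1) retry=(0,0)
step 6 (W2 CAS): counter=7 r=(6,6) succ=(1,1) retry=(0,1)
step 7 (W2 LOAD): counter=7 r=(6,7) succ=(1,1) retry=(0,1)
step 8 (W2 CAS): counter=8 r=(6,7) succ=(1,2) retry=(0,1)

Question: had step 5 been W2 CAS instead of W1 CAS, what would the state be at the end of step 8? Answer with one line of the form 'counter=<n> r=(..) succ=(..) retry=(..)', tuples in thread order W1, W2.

(re-executing from step 5 with the substitution; state before step 5: counter=6 r=(6,6) succ=(0,1) retry=(0,0))
step 5 (W2 CAS): counter=7 r=(6,6) succ=(0,2) retry=(0,0)
step 6 (W2 CAS): counter=7 r=(6,6) succ=(0,2) retry=(0,1)
step 7 (W2 LOAD): counter=7 r=(6,7) succ=(0,2) retry=(0,1)
step 8 (W2 CAS): counter=8 r=(6,7) succ=(0,3) retry=(0,1)

counter=8 r=(6,7) succ=(0,3) retry=(0,1)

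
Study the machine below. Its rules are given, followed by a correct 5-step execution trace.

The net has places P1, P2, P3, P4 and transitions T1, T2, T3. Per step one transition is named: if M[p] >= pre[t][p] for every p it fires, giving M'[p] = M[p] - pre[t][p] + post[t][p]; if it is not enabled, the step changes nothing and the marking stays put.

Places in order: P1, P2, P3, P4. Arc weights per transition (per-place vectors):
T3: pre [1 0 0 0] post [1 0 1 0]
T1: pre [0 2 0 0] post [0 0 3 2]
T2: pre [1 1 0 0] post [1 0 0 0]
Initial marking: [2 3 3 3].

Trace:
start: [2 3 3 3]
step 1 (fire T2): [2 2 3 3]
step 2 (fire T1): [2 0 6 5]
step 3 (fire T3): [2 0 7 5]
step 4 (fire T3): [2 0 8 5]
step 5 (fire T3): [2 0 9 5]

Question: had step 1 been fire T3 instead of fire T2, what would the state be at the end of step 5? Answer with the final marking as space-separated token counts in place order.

2 1 10 5

(re-executing from step 1 with the substitution; state before step 1: [2 3 3 3])
step 1 (fire T3): [2 3 4 3]
step 2 (fire T1): [2 1 7 5]
step 3 (fire T3): [2 1 8 5]
step 4 (fire T3): [2 1 9 5]
step 5 (fire T3): [2 1 10 5]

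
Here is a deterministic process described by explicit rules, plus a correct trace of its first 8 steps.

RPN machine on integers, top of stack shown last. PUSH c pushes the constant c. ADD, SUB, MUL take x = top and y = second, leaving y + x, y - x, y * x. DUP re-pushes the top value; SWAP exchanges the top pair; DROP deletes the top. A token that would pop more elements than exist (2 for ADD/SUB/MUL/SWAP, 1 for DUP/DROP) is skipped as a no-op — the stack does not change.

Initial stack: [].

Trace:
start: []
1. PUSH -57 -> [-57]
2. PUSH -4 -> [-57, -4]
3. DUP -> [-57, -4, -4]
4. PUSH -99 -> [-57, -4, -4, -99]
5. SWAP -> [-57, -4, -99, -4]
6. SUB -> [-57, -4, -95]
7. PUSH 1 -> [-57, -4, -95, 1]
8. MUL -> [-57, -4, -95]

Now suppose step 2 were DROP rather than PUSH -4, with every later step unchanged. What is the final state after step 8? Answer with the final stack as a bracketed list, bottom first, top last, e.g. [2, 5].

(re-executing from step 2 with the substitution; state before step 2: [-57])
2. DROP -> []
3. DUP -> []
4. PUSH -99 -> [-99]
5. SWAP -> [-99]
6. SUB -> [-99]
7. PUSH 1 -> [-99, 1]
8. MUL -> [-99]

[-99]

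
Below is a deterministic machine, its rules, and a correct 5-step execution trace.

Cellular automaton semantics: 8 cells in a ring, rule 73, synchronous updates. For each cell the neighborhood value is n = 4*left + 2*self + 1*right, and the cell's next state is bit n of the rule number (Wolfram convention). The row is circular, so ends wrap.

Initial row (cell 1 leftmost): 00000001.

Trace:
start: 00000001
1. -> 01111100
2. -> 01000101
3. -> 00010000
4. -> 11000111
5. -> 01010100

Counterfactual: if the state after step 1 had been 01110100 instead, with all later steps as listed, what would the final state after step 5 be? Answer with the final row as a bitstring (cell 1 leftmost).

00010101

state after step 1 := 01110100
2. -> 01010001
3. -> 00000100
4. -> 11110001
5. -> 00010101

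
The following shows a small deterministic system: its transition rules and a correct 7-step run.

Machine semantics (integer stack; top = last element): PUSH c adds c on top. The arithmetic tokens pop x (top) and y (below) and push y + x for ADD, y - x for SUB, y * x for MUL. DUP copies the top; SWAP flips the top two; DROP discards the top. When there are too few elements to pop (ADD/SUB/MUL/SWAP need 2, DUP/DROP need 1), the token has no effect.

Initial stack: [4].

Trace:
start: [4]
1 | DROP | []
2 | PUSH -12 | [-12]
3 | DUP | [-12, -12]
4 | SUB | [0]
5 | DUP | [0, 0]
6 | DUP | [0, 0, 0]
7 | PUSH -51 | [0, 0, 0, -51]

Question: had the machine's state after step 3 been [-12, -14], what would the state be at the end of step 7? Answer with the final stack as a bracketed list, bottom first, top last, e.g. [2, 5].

state after step 3 := [-12, -14]
4 | SUB | [2]
5 | DUP | [2, 2]
6 | DUP | [2, 2, 2]
7 | PUSH -51 | [2, 2, 2, -51]

[2, 2, 2, -51]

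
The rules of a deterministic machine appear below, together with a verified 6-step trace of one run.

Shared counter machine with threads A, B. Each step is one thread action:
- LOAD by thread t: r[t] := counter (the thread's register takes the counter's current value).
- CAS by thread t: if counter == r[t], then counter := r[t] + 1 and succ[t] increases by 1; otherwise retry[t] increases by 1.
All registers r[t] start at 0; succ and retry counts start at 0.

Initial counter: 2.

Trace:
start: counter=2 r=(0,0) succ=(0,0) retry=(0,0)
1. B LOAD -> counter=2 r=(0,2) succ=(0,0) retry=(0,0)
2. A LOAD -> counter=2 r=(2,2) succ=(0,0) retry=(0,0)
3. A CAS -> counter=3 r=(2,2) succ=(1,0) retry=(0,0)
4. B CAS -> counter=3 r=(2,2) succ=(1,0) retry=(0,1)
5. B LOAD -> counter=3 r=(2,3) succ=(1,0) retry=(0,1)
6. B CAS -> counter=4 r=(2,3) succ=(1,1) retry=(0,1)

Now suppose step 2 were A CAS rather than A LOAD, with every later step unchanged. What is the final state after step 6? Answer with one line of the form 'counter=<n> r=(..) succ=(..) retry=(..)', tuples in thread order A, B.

(re-executing from step 2 with the substitution; state before step 2: counter=2 r=(0,2) succ=(0,0) retry=(0,0))
2. A CAS -> counter=2 r=(0,2) succ=(0,0) retry=(1,0)
3. A CAS -> counter=2 r=(0,2) succ=(0,0) retry=(2,0)
4. B CAS -> counter=3 r=(0,2) succ=(0,1) retry=(2,0)
5. B LOAD -> counter=3 r=(0,3) succ=(0,1) retry=(2,0)
6. B CAS -> counter=4 r=(0,3) succ=(0,2) retry=(2,0)

counter=4 r=(0,3) succ=(0,2) retry=(2,0)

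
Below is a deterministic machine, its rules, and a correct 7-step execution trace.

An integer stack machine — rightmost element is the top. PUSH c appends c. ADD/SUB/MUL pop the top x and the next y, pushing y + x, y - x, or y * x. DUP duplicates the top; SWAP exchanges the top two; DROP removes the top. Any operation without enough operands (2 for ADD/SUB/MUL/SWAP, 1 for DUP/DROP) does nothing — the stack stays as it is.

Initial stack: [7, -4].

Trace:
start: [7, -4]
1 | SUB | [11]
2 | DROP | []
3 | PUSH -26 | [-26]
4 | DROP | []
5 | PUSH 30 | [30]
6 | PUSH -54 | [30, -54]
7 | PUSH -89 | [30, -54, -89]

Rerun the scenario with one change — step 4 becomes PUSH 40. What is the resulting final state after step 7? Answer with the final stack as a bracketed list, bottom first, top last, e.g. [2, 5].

[-26, 40, 30, -54, -89]

(re-executing from step 4 with the substitution; state before step 4: [-26])
4 | PUSH 40 | [-26, 40]
5 | PUSH 30 | [-26, 40, 30]
6 | PUSH -54 | [-26, 40, 30, -54]
7 | PUSH -89 | [-26, 40, 30, -54, -89]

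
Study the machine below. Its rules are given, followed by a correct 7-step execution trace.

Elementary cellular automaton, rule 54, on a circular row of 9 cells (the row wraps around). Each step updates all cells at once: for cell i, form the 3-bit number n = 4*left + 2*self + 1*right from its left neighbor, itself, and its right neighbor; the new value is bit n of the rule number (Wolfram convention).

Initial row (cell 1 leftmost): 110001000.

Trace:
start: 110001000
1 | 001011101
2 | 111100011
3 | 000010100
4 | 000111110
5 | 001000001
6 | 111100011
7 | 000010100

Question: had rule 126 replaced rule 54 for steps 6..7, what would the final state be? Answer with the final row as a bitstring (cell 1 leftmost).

000110110

(re-executing steps 6..7 under rule 126; state before step 6: 001000001)
6 | 111100011
7 | 000110110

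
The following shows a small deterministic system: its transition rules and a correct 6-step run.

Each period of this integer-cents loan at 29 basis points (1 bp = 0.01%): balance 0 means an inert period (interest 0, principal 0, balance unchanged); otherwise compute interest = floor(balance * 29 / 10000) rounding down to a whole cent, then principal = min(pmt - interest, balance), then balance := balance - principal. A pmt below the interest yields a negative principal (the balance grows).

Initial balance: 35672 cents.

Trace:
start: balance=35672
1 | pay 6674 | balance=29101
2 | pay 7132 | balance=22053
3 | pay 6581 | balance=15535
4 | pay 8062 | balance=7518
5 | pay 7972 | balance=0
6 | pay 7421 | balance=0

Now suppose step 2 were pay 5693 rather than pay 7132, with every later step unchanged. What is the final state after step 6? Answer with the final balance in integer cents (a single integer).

0

(re-executing from step 2 with the substitution; state before step 2: balance=29101)
2 | pay 5693 | balance=23492
3 | pay 6581 | balance=16979
4 | pay 8062 | balance=8966
5 | pay 7972 | balance=1020
6 | pay 7421 | balance=0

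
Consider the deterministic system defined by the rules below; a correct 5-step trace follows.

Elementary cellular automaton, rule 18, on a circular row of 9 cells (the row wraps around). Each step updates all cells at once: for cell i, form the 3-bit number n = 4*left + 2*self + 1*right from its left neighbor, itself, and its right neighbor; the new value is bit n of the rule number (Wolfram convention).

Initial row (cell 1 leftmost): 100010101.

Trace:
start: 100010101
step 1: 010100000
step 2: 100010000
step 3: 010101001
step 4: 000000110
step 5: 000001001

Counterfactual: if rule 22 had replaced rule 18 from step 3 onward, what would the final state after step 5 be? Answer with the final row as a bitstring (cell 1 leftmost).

000001001

(re-executing steps 3..5 under rule 22; state before step 3: 100010000)
step 3: 110111001
step 4: 000000110
step 5: 000001001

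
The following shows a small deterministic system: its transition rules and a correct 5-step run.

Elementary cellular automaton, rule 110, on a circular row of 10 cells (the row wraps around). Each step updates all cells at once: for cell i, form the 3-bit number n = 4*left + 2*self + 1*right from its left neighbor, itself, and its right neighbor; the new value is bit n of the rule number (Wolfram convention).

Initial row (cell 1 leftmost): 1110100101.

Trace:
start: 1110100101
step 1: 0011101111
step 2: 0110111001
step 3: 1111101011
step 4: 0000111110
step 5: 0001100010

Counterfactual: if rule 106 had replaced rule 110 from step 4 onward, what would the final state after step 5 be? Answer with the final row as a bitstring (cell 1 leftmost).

(re-executing steps 4..5 under rule 106; state before step 4: 1111101011)
step 4: 0000110110
step 5: 0001111110

0001111110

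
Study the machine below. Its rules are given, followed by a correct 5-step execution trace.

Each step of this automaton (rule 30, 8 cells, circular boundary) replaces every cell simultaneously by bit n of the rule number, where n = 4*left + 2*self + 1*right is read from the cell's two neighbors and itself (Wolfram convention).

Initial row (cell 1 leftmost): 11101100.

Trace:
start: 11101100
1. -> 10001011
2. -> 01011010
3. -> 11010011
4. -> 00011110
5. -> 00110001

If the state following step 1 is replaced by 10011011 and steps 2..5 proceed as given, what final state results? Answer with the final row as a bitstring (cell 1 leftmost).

01100100

state after step 1 := 10011011
2. -> 01110010
3. -> 11001111
4. -> 00111000
5. -> 01100100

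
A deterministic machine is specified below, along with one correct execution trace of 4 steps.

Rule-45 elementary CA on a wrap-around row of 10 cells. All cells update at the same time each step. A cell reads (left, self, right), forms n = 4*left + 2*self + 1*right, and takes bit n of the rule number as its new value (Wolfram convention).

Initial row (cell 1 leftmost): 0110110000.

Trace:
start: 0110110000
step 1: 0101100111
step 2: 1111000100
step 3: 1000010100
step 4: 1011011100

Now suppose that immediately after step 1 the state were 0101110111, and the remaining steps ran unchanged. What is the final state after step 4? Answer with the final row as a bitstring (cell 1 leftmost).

state after step 1 := 0101110111
step 2: 1111001100
step 3: 1000001000
step 4: 1011101010

1011101010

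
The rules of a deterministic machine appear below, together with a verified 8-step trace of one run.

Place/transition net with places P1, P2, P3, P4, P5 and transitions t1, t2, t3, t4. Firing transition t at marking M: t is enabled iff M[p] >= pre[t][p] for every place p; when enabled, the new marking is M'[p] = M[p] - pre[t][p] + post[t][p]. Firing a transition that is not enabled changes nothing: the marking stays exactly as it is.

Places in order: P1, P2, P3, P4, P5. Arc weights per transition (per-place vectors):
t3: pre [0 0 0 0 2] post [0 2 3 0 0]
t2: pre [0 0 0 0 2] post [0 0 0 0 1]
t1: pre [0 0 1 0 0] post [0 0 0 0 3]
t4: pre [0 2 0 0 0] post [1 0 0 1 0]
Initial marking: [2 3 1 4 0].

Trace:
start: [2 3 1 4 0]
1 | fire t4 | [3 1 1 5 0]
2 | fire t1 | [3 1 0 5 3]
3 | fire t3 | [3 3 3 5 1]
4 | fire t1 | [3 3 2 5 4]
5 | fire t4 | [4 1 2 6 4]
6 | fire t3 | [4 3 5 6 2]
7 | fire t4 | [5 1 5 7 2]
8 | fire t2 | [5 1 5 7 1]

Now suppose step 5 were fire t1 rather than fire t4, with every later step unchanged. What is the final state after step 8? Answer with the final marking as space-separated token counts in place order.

4 3 4 6 4

(re-executing from step 5 with the substitution; state before step 5: [3 3 2 5 4])
5 | fire t1 | [3 3 1 5 7]
6 | fire t3 | [3 5 4 5 5]
7 | fire t4 | [4 3 4 6 5]
8 | fire t2 | [4 3 4 6 4]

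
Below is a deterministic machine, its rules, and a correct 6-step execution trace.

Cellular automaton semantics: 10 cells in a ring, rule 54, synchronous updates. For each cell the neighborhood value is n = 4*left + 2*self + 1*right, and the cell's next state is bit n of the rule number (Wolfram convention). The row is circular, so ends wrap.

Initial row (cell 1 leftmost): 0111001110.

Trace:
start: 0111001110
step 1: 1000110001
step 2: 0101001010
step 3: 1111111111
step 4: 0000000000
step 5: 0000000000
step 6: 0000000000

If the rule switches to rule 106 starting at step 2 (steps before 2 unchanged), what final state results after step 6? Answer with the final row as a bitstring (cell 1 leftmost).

(re-executing steps 2..6 under rule 106; state before step 2: 1000110001)
step 2: 1001110011
step 3: 1011010110
step 4: 0111101111
step 5: 1100111001
step 6: 0101101011

0101101011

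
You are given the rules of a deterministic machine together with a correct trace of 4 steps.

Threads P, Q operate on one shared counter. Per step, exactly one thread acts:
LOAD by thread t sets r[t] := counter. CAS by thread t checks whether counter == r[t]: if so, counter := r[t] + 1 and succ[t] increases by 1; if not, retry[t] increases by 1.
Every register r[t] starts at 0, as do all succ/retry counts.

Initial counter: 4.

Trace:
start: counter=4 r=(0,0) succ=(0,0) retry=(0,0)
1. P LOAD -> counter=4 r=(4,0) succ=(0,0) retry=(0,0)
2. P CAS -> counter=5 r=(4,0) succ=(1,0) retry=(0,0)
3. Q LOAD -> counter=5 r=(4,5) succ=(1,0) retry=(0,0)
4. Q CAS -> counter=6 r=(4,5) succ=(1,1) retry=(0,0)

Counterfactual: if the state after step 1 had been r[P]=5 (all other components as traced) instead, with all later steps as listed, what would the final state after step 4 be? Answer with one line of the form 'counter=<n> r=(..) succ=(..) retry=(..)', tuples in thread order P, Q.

state after step 1 := counter=4 r=(5,0) succ=(0,0) retry=(0,0)
2. P CAS -> counter=4 r=(5,0) succ=(0,0) retry=(1,0)
3. Q LOAD -> counter=4 r=(5,4) succ=(0,0) retry=(1,0)
4. Q CAS -> counter=5 r=(5,4) succ=(0,1) retry=(1,0)

counter=5 r=(5,4) succ=(0,1) retry=(1,0)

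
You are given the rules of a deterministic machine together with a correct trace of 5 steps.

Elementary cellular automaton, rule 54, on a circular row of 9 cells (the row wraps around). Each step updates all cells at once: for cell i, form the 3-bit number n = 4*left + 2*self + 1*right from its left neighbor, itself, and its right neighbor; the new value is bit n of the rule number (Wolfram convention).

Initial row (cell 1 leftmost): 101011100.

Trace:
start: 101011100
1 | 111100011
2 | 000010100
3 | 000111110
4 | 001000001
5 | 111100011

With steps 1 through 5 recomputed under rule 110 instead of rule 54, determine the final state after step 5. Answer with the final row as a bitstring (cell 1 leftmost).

(re-executing steps 1..5 under rule 110; state before step 1: 101011100)
1 | 111110101
2 | 000011111
3 | 000110001
4 | 001110011
5 | 011010111

011010111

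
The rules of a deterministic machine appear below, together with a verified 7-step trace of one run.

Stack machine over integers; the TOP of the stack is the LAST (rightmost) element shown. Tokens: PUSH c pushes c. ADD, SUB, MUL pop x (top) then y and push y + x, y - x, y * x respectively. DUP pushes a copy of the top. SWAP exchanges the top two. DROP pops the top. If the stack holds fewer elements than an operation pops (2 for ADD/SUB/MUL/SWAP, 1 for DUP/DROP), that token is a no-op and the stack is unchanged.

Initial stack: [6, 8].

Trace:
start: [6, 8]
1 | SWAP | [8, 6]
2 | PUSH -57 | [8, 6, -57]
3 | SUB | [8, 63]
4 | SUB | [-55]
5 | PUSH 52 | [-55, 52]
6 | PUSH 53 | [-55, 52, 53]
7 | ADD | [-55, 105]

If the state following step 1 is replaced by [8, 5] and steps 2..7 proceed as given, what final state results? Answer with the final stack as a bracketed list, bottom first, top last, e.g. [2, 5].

state after step 1 := [8, 5]
2 | PUSH -57 | [8, 5, -57]
3 | SUB | [8, 62]
4 | SUB | [-54]
5 | PUSH 52 | [-54, 52]
6 | PUSH 53 | [-54, 52, 53]
7 | ADD | [-54, 105]

[-54, 105]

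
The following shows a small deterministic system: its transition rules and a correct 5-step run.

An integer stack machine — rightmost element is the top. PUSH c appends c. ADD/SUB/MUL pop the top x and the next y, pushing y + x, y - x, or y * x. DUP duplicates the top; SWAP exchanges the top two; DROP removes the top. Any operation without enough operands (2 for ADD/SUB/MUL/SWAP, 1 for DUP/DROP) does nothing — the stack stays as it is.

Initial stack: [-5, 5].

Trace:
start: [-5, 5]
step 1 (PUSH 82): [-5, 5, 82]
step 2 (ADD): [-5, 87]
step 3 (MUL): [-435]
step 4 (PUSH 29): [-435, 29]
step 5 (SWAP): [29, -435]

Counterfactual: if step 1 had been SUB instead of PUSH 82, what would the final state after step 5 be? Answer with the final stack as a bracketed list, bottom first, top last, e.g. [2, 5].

(re-executing from step 1 with the substitution; state before step 1: [-5, 5])
step 1 (SUB): [-10]
step 2 (ADD): [-10]
step 3 (MUL): [-10]
step 4 (PUSH 29): [-10, 29]
step 5 (SWAP): [29, -10]

[29, -10]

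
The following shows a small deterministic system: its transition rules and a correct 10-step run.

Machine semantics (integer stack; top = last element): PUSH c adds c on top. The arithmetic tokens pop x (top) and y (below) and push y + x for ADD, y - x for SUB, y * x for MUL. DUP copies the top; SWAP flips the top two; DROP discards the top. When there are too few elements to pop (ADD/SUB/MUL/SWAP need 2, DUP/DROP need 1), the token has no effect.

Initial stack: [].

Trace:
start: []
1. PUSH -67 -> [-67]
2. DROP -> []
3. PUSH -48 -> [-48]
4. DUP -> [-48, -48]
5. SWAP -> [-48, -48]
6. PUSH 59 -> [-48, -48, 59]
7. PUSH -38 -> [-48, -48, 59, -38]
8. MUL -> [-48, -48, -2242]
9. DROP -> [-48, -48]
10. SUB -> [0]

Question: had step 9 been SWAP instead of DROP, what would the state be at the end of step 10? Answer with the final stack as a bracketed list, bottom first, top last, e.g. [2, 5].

(re-executing from step 9 with the substitution; state before step 9: [-48, -48, -2242])
9. SWAP -> [-48, -2242, -48]
10. SUB -> [-48, -2194]

[-48, -2194]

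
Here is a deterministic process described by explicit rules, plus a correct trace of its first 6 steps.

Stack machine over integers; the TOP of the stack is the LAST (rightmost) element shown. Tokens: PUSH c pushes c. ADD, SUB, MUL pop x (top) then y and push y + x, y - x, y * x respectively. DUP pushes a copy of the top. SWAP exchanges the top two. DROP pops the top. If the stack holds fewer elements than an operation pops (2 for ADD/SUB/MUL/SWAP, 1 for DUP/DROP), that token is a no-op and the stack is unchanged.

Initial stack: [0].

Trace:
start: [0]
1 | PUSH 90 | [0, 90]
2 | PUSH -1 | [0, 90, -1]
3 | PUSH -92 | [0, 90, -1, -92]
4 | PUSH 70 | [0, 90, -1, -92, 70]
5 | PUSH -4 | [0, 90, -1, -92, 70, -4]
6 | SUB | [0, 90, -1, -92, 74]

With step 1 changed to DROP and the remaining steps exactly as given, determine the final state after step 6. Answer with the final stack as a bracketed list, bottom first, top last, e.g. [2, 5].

[-1, -92, 74]

(re-executing from step 1 with the substitution; state before step 1: [0])
1 | DROP | []
2 | PUSH -1 | [-1]
3 | PUSH -92 | [-1, -92]
4 | PUSH 70 | [-1, -92, 70]
5 | PUSH -4 | [-1, -92, 70, -4]
6 | SUB | [-1, -92, 74]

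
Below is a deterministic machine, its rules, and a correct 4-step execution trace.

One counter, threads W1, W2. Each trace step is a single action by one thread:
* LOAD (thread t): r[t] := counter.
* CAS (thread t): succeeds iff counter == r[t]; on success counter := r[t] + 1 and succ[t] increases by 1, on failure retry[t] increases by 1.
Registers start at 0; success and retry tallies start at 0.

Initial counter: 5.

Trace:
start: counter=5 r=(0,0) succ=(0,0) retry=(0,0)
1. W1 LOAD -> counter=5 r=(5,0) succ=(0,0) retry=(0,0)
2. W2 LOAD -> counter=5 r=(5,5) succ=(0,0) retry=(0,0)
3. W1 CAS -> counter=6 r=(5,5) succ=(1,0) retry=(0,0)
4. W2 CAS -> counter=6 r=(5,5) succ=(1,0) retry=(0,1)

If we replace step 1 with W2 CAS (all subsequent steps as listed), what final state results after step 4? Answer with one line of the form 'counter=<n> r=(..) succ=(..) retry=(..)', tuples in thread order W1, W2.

(re-executing from step 1 with the substitution; state before step 1: counter=5 r=(0,0) succ=(0,0) retry=(0,0))
1. W2 CAS -> counter=5 r=(0,0) succ=(0,0) retry=(0,1)
2. W2 LOAD -> counter=5 r=(0,5) succ=(0,0) retry=(0,1)
3. W1 CAS -> counter=5 r=(0,5) succ=(0,0) retry=(1,1)
4. W2 CAS -> counter=6 r=(0,5) succ=(0,1) retry=(1,1)

counter=6 r=(0,5) succ=(0,1) retry=(1,1)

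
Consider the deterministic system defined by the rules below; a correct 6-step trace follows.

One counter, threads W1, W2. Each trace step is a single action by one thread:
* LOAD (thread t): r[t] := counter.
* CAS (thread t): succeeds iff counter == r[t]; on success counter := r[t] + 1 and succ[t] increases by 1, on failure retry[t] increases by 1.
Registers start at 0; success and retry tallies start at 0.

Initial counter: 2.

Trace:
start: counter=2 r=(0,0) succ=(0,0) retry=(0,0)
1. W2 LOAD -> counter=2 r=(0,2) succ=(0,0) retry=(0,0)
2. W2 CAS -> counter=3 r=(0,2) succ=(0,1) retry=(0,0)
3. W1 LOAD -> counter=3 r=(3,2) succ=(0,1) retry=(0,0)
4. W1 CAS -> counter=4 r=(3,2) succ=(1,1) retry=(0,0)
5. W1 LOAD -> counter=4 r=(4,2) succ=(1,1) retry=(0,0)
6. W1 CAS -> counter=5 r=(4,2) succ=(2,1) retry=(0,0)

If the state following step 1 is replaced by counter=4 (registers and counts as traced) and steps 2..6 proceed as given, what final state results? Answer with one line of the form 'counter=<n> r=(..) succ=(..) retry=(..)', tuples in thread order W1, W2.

counter=6 r=(5,2) succ=(2,0) retry=(0,1)

state after step 1 := counter=4 r=(0,2) succ=(0,0) retry=(0,0)
2. W2 CAS -> counter=4 r=(0,2) succ=(0,0) retry=(0,1)
3. W1 LOAD -> counter=4 r=(4,2) succ=(0,0) retry=(0,1)
4. W1 CAS -> counter=5 r=(4,2) succ=(1,0) retry=(0,1)
5. W1 LOAD -> counter=5 r=(5,2) succ=(1,0) retry=(0,1)
6. W1 CAS -> counter=6 r=(5,2) succ=(2,0) retry=(0,1)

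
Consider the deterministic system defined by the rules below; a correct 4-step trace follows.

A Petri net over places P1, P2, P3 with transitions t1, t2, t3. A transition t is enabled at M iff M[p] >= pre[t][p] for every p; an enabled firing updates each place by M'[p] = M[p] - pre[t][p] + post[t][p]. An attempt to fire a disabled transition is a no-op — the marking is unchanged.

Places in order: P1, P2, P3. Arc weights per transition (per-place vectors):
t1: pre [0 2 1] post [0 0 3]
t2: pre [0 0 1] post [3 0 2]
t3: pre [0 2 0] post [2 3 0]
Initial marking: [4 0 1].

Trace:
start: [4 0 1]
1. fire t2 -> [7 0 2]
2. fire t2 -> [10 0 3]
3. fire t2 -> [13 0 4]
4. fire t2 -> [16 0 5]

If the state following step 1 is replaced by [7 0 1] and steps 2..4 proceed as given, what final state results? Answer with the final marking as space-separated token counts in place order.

16 0 4

state after step 1 := [7 0 1]
2. fire t2 -> [10 0 2]
3. fire t2 -> [13 0 3]
4. fire t2 -> [16 0 4]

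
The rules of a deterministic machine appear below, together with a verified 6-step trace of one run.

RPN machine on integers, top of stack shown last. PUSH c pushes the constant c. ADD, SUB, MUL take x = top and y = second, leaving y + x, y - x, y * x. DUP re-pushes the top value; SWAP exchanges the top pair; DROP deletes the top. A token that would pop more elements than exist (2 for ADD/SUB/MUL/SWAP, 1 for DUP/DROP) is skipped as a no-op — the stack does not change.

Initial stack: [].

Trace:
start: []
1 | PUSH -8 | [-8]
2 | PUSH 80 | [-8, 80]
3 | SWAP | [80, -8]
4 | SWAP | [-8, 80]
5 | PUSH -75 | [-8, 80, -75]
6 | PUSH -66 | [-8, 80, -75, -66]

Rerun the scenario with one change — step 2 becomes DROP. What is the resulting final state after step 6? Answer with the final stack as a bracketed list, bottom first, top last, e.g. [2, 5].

[-75, -66]

(re-executing from step 2 with the substitution; state before step 2: [-8])
2 | DROP | []
3 | SWAP | []
4 | SWAP | []
5 | PUSH -75 | [-75]
6 | PUSH -66 | [-75, -66]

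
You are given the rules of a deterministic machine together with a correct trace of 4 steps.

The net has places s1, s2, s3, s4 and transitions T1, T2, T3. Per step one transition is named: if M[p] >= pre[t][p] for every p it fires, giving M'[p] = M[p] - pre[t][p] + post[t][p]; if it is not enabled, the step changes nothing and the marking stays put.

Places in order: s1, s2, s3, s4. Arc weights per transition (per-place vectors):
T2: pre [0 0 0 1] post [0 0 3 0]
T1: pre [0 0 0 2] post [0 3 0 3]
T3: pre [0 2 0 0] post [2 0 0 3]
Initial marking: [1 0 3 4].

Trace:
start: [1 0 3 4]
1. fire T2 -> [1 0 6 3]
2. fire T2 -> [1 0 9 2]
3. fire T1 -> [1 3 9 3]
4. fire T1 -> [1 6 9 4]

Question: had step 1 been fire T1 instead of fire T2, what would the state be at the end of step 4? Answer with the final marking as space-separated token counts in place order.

(re-executing from step 1 with the substitution; state before step 1: [1 0 3 4])
1. fire T1 -> [1 3 3 5]
2. fire T2 -> [1 3 6 4]
3. fire T1 -> [1 6 6 5]
4. fire T1 -> [1 9 6 6]

1 9 6 6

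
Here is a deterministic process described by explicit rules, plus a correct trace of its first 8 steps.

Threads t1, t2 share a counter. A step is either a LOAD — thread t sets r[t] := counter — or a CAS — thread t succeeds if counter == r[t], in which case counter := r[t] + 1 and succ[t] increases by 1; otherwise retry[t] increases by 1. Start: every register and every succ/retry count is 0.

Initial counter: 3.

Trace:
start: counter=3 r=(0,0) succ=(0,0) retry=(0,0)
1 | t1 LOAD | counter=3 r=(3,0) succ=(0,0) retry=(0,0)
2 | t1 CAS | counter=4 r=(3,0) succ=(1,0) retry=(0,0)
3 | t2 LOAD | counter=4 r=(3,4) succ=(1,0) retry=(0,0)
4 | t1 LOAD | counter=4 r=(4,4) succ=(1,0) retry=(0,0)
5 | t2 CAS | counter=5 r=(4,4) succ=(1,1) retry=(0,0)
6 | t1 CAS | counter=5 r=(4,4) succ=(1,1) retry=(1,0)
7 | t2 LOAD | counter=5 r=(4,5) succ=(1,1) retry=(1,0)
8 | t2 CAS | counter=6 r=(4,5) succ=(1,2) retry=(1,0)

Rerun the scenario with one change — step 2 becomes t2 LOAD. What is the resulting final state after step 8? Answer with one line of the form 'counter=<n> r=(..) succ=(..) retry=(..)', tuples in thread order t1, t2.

counter=5 r=(3,4) succ=(0,2) retry=(1,0)

(re-executing from step 2 with the substitution; state before step 2: counter=3 r=(3,0) succ=(0,0) retry=(0,0))
2 | t2 LOAD | counter=3 r=(3,3) succ=(0,0) retry=(0,0)
3 | t2 LOAD | counter=3 r=(3,3) succ=(0,0) retry=(0,0)
4 | t1 LOAD | counter=3 r=(3,3) succ=(0,0) retry=(0,0)
5 | t2 CAS | counter=4 r=(3,3) succ=(0,1) retry=(0,0)
6 | t1 CAS | counter=4 r=(3,3) succ=(0,1) retry=(1,0)
7 | t2 LOAD | counter=4 r=(3,4) succ=(0,1) retry=(1,0)
8 | t2 CAS | counter=5 r=(3,4) succ=(0,2) retry=(1,0)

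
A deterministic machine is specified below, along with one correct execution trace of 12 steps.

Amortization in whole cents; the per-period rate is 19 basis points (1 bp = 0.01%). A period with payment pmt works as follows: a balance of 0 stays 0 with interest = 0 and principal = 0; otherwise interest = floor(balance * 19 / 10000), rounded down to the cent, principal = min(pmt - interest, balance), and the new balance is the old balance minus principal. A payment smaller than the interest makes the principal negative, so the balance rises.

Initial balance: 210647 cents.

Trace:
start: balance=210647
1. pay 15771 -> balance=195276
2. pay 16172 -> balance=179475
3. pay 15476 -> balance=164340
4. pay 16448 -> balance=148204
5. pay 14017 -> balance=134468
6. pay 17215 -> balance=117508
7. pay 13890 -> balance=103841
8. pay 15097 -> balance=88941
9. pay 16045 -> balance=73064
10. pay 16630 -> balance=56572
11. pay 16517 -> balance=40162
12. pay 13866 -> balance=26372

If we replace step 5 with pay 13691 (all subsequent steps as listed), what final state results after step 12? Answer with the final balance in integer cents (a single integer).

26702

(re-executing from step 5 with the substitution; state before step 5: balance=148204)
5. pay 13691 -> balance=134794
6. pay 17215 -> balance=117835
7. pay 13890 -> balance=104168
8. pay 15097 -> balance=89268
9. pay 16045 -> balance=73392
10. pay 16630 -> balance=56901
11. pay 16517 -> balance=40492
12. pay 13866 -> balance=26702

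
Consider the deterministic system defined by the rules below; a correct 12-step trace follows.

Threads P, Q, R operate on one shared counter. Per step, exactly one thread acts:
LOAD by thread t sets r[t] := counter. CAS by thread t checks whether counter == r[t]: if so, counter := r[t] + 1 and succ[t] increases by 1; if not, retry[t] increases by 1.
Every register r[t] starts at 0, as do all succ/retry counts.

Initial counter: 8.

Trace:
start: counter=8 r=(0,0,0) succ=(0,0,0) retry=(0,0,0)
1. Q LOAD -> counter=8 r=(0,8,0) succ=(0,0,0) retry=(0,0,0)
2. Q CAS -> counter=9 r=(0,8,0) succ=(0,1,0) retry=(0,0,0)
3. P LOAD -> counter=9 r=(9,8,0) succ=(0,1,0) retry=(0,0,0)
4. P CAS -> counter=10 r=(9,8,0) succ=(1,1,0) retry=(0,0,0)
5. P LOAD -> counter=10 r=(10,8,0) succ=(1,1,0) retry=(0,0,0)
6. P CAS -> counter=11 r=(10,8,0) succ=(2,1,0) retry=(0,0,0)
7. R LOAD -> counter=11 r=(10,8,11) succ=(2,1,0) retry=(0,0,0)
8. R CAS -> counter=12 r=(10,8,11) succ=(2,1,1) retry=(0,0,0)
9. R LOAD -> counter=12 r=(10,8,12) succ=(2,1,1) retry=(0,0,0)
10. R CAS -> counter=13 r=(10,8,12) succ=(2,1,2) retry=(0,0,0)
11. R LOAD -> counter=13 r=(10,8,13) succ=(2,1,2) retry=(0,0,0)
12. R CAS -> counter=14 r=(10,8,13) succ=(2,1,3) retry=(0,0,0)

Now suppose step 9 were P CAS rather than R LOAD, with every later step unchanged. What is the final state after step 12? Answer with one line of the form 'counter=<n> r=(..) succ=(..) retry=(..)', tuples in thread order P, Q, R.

counter=13 r=(10,8,12) succ=(2,1,2) retry=(1,0,1)

(re-executing from step 9 with the substitution; state before step 9: counter=12 r=(10,8,11) succ=(2,1,1) retry=(0,0,0))
9. P CAS -> counter=12 r=(10,8,11) succ=(2,1,1) retry=(1,0,0)
10. R CAS -> counter=12 r=(10,8,11) succ=(2,1,1) retry=(1,0,1)
11. R LOAD -> counter=12 r=(10,8,12) succ=(2,1,1) retry=(1,0,1)
12. R CAS -> counter=13 r=(10,8,12) succ=(2,1,2) retry=(1,0,1)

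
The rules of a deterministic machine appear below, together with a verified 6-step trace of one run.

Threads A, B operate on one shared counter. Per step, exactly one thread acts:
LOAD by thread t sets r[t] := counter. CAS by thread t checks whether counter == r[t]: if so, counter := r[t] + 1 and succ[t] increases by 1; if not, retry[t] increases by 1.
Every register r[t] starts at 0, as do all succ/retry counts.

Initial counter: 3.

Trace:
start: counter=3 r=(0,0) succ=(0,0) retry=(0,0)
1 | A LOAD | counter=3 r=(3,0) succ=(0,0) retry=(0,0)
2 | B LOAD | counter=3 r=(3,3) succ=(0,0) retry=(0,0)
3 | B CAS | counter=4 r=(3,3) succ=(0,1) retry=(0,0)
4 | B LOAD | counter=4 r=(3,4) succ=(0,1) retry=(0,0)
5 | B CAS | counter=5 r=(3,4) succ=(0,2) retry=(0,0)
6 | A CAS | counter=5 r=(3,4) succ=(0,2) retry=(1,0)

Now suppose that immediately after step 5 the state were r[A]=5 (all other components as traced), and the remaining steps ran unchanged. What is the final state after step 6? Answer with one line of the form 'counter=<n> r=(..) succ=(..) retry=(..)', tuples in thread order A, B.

counter=6 r=(5,4) succ=(1,2) retry=(0,0)

state after step 5 := counter=5 r=(5,4) succ=(0,2) retry=(0,0)
6 | A CAS | counter=6 r=(5,4) succ=(1,2) retry=(0,0)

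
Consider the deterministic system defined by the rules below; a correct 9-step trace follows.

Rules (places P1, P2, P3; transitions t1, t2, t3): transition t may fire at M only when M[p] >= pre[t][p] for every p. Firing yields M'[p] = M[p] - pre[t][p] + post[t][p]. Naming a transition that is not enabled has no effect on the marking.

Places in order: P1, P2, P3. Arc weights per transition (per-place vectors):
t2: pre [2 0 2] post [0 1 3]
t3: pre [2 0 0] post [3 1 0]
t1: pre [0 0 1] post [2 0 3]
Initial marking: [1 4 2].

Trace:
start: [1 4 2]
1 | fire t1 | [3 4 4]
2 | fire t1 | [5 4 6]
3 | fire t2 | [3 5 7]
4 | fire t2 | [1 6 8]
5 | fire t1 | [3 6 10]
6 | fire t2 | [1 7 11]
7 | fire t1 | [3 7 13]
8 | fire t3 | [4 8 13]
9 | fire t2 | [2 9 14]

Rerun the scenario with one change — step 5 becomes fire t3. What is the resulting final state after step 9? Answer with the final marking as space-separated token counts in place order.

2 8 11

(re-executing from step 5 with the substitution; state before step 5: [1 6 8])
5 | fire t3 | [1 6 8]
6 | fire t2 | [1 6 8]
7 | fire t1 | [3 6 10]
8 | fire t3 | [4 7 10]
9 | fire t2 | [2 8 11]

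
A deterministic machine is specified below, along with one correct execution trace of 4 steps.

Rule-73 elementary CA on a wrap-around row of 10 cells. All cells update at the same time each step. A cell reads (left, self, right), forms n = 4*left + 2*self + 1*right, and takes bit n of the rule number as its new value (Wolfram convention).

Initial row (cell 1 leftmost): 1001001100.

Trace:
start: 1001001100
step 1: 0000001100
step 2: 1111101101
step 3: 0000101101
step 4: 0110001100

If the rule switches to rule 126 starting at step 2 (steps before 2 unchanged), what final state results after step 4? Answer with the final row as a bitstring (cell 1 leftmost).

(re-executing steps 2..4 under rule 126; state before step 2: 0000001100)
step 2: 0000011110
step 3: 0000110011
step 4: 1001111111

1001111111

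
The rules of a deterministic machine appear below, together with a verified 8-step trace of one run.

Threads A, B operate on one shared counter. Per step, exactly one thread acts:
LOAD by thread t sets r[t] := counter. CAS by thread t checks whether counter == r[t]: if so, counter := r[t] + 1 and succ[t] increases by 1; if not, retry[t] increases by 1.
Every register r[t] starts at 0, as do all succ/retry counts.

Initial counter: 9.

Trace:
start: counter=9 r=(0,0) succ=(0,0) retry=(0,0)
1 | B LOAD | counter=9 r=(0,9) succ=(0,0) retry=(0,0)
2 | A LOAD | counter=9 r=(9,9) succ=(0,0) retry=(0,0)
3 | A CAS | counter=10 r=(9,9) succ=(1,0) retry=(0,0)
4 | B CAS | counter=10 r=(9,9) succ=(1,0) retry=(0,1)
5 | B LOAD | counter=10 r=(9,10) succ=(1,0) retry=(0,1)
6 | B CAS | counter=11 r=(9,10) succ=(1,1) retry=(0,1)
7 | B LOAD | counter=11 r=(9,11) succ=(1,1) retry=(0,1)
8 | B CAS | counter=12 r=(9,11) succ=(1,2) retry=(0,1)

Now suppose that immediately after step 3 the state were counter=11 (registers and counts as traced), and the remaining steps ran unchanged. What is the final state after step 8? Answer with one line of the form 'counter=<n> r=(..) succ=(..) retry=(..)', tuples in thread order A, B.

counter=13 r=(9,12) succ=(1,2) retry=(0,1)

state after step 3 := counter=11 r=(9,9) succ=(1,0) retry=(0,0)
4 | B CAS | counter=11 r=(9,9) succ=(1,0) retry=(0,1)
5 | B LOAD | counter=11 r=(9,11) succ=(1,0) retry=(0,1)
6 | B CAS | counter=12 r=(9,11) succ=(1,1) retry=(0,1)
7 | B LOAD | counter=12 r=(9,12) succ=(1,1) retry=(0,1)
8 | B CAS | counter=13 r=(9,12) succ=(1,2) retry=(0,1)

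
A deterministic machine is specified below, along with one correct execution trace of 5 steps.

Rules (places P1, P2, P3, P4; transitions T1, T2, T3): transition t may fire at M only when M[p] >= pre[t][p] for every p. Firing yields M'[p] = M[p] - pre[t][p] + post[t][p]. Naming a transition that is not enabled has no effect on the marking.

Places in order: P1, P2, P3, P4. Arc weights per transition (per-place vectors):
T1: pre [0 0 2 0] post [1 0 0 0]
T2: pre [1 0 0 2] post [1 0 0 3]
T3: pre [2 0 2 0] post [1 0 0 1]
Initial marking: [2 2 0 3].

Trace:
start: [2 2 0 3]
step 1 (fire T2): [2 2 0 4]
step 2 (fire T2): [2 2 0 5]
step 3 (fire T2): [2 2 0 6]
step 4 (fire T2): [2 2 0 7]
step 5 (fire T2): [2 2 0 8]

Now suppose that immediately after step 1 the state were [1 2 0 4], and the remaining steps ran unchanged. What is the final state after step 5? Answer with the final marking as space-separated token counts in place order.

1 2 0 8

state after step 1 := [1 2 0 4]
step 2 (fire T2): [1 2 0 5]
step 3 (fire T2): [1 2 0 6]
step 4 (fire T2): [1 2 0 7]
step 5 (fire T2): [1 2 0 8]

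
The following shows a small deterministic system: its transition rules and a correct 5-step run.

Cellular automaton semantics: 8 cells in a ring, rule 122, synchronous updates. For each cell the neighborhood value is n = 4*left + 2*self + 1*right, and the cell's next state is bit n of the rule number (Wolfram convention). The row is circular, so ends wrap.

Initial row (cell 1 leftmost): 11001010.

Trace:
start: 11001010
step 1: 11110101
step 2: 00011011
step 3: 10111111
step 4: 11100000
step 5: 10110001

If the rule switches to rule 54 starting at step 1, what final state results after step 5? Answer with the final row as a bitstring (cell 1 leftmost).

(re-executing steps 1..5 under rule 54; state before step 1: 11001010)
step 1: 00111111
step 2: 11000000
step 3: 00100001
step 4: 11110011
step 5: 00001100

00001100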